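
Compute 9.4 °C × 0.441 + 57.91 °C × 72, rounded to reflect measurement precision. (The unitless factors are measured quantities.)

9.4 × 0.441 = 4.1454 → 4.1 °C (2 s.f., last digit at the 10^-1 place).
57.91 × 72 = 4169.52 → 4.2 × 10³ °C (2 s.f., last digit at the 10^2 place).
Sum: 4173.6654 °C; keep the coarser place, 10^2.
Result: 4.2 × 10³ °C.

4.2 × 10³ °C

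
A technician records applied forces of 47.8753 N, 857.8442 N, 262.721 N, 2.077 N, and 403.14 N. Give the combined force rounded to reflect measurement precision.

47.8753 N + 857.8442 N + 262.721 N + 2.077 N + 403.14 N = 1573.6575 N.
Addition/subtraction keeps the fewest decimal places: 47.8753 → 4 decimal places, 857.8442 → 4 decimal places, 262.721 → 3 decimal places, 2.077 → 3 decimal places, 403.14 → 2 decimal places; limit is 2.
Rounded to 2 decimal places: 1.57366 × 10³ N.

1.57366 × 10³ N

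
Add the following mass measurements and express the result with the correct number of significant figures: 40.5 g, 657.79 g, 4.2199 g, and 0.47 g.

40.5 g + 657.79 g + 4.2199 g + 0.47 g = 702.9799 g.
Addition/subtraction keeps the fewest decimal places: 40.5 → 1 decimal place, 657.79 → 2 decimal places, 4.2199 → 4 decimal places, 0.47 → 2 decimal places; limit is 1.
Rounded to 1 decimal place: 703.0 g.

703.0 g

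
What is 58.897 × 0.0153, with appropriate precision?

58.897 × 0.0153 = 0.9011241
Multiplication/division keeps the fewest significant figures: 58.897 → 5 s.f., 0.0153 → 3 s.f.; limit is 3.
Rounded to 3 significant figures: 0.901.

0.901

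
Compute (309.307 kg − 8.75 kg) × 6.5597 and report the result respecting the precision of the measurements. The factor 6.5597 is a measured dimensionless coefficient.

1971.6 kg

309.307 kg − 8.75 kg = 300.557 kg; the difference is limited to 2 decimal places (5 s.f.).
Carrying full precision, 300.557 × 6.5597 = 1971.5637529 kg; 6.5597 has 5 s.f., so the result keeps min(5, 5) = 5 s.f.
Rounded to 5 significant figures: 1971.6 kg.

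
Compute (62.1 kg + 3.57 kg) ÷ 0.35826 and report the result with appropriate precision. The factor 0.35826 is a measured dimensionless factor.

183 kg

62.1 kg + 3.57 kg = 65.67 kg; the sum is limited to 1 decimal place (3 s.f.).
Carrying full precision, 65.67 ÷ 0.35826 = 183.302629375… kg; 0.35826 has 5 s.f., so the result keeps min(3, 5) = 3 s.f.
Rounded to 3 significant figures: 183 kg.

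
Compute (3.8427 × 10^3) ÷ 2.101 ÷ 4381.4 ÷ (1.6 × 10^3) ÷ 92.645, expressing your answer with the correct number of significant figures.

2.8 × 10^-6

(3.8427 × 10^3) ÷ 2.101 ÷ 4381.4 ÷ (1.6 × 10^3) ÷ 92.645 = 0.00000281614852355…
Multiplication/division keeps the fewest significant figures: 3.8427 × 10^3 → 5 s.f., 2.101 → 4 s.f., 4381.4 → 5 s.f., 1.6 × 10^3 → 2 s.f., 92.645 → 5 s.f.; limit is 2.
Rounded to 2 significant figures: 2.8 × 10^-6.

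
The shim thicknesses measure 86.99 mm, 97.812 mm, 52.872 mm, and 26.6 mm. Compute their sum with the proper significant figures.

264.3 mm

86.99 mm + 97.812 mm + 52.872 mm + 26.6 mm = 264.274 mm.
Addition/subtraction keeps the fewest decimal places: 86.99 → 2 decimal places, 97.812 → 3 decimal places, 52.872 → 3 decimal places, 26.6 → 1 decimal place; limit is 1.
Rounded to 1 decimal place: 264.3 mm.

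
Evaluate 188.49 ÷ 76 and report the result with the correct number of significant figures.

2.5

188.49 ÷ 76 = 2.48013157895…
Multiplication/division keeps the fewest significant figures: 188.49 → 5 s.f., 76 → 2 s.f.; limit is 2.
Rounded to 2 significant figures: 2.5.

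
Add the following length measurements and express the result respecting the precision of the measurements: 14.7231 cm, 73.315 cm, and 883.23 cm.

14.7231 cm + 73.315 cm + 883.23 cm = 971.2681 cm.
Addition/subtraction keeps the fewest decimal places: 14.7231 → 4 decimal places, 73.315 → 3 decimal places, 883.23 → 2 decimal places; limit is 2.
Rounded to 2 decimal places: 971.27 cm.

971.27 cm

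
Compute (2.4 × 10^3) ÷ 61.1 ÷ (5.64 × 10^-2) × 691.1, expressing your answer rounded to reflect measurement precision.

4.8 × 10^5

(2.4 × 10^3) ÷ 61.1 ÷ (5.64 × 10^-2) × 691.1 = 481317.686388…
Multiplication/division keeps the fewest significant figures: 2.4 × 10^3 → 2 s.f., 61.1 → 3 s.f., 5.64 × 10^-2 → 3 s.f., 691.1 → 4 s.f.; limit is 2.
Rounded to 2 significant figures: 4.8 × 10^5.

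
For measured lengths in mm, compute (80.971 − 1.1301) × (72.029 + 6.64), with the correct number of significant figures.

6281 mm²

80.971 − 1.1301 = 79.8409, limited to 3 d.p. → 5 s.f.; 72.029 + 6.64 = 78.669, limited to 2 d.p. → 4 s.f.
Carrying full precision, 79.8409 × 78.669 = 6281.0037621; keep min(5, 4) = 4 s.f.
Rounded to 4 significant figures: 6281 mm².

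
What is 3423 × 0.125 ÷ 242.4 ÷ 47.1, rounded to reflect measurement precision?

0.0375

3423 × 0.125 ÷ 242.4 ÷ 47.1 = 0.0374768766686…
Multiplication/division keeps the fewest significant figures: 3423 → 4 s.f., 0.125 → 3 s.f., 242.4 → 4 s.f., 47.1 → 3 s.f.; limit is 3.
Rounded to 3 significant figures: 0.0375.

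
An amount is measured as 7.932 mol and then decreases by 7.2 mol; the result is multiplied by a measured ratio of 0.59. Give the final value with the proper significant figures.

7.932 mol − 7.2 mol = 0.732 mol; the difference is limited to 1 decimal place (1 s.f.).
Carrying full precision, 0.732 × 0.59 = 0.43188 mol; 0.59 has 2 s.f., so the result keeps min(1, 2) = 1 s.f.
Rounded to 1 significant figure: 4 × 10^-1 mol.

4 × 10^-1 mol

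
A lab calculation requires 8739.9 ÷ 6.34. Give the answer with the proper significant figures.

1.38 × 10^3

8739.9 ÷ 6.34 = 1378.53312303…
Multiplication/division keeps the fewest significant figures: 8739.9 → 5 s.f., 6.34 → 3 s.f.; limit is 3.
Rounded to 3 significant figures: 1.38 × 10^3.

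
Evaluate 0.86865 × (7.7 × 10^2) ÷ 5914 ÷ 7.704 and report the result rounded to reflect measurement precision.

0.015

0.86865 × (7.7 × 10^2) ÷ 5914 ÷ 7.704 = 0.0146804022242…
Multiplication/division keeps the fewest significant figures: 0.86865 → 5 s.f., 7.7 × 10^2 → 2 s.f., 5914 → 4 s.f., 7.704 → 4 s.f.; limit is 2.
Rounded to 2 significant figures: 0.015.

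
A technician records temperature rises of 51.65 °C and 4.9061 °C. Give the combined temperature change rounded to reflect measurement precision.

56.56 °C

51.65 °C + 4.9061 °C = 56.5561 °C.
Addition/subtraction keeps the fewest decimal places: 51.65 → 2 decimal places, 4.9061 → 4 decimal places; limit is 2.
Rounded to 2 decimal places: 56.56 °C.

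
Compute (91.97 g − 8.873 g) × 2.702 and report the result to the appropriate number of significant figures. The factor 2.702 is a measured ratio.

91.97 g − 8.873 g = 83.097 g; the difference is limited to 2 decimal places (4 s.f.).
Carrying full precision, 83.097 × 2.702 = 224.528094 g; 2.702 has 4 s.f., so the result keeps min(4, 4) = 4 s.f.
Rounded to 4 significant figures: 224.5 g.

224.5 g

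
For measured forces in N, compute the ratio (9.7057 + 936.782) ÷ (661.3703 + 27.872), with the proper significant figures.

9.7057 + 936.782 = 946.4877, limited to 3 d.p. → 6 s.f.; 661.3703 + 27.872 = 689.2423, limited to 3 d.p. → 6 s.f.
Carrying full precision, 946.4877 ÷ 689.2423 = 1.3732292693…; keep min(6, 6) = 6 s.f.
Rounded to 6 significant figures: 1.37323.

1.37323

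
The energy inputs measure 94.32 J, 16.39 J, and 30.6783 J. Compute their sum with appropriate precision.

141.39 J

94.32 J + 16.39 J + 30.6783 J = 141.3883 J.
Addition/subtraction keeps the fewest decimal places: 94.32 → 2 decimal places, 16.39 → 2 decimal places, 30.6783 → 4 decimal places; limit is 2.
Rounded to 2 decimal places: 141.39 J.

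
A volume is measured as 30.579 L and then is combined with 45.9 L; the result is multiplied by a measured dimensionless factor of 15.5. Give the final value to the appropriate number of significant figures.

1.19 × 10^3 L

30.579 L + 45.9 L = 76.479 L; the sum is limited to 1 decimal place (3 s.f.).
Carrying full precision, 76.479 × 15.5 = 1185.4245 L; 15.5 has 3 s.f., so the result keeps min(3, 3) = 3 s.f.
Rounded to 3 significant figures: 1.19 × 10^3 L.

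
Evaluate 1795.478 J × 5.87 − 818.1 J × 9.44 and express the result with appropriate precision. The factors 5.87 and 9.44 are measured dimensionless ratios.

1795.478 × 5.87 = 10539.45586 → 1.05 × 10^4 J (3 s.f., last digit at the 10^2 place).
818.1 × 9.44 = 7722.864 → 7.72 × 10^3 J (3 s.f., last digit at the 10^1 place).
Difference: 2816.59186 J; keep the coarser place, 10^2.
Result: 2.8 × 10^3 J.

2.8 × 10^3 J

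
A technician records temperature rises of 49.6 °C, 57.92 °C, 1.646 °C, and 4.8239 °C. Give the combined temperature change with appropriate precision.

49.6 °C + 57.92 °C + 1.646 °C + 4.8239 °C = 113.9899 °C.
Addition/subtraction keeps the fewest decimal places: 49.6 → 1 decimal place, 57.92 → 2 decimal places, 1.646 → 3 decimal places, 4.8239 → 4 decimal places; limit is 1.
Rounded to 1 decimal place: 114.0 °C.

114.0 °C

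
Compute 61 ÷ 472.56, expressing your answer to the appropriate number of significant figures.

0.13

61 ÷ 472.56 = 0.129084137464…
Multiplication/division keeps the fewest significant figures: 61 → 2 s.f., 472.56 → 5 s.f.; limit is 2.
Rounded to 2 significant figures: 0.13.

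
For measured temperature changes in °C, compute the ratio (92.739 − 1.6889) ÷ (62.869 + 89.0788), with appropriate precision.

0.59922

92.739 − 1.6889 = 91.0501, limited to 3 d.p. → 5 s.f.; 62.869 + 89.0788 = 151.9478, limited to 3 d.p. → 6 s.f.
Carrying full precision, 91.0501 ÷ 151.9478 = 0.599219600415…; keep min(5, 6) = 5 s.f.
Rounded to 5 significant figures: 0.59922.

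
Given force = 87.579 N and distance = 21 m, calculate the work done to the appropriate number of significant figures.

work done = 87.579 N × 21 m = 1839.159 J.
87.579 has 5 significant figures; 21 has 2.
Division/multiplication keeps the fewest: 2 significant figures.
Rounded: 1.8 × 10^3 J.

1.8 × 10^3 J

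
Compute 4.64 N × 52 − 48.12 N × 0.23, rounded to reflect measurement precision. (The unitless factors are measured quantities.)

2.3 × 10^2 N

4.64 × 52 = 241.28 → 2.4 × 10^2 N (2 s.f., last digit at the 10^1 place).
48.12 × 0.23 = 11.0676 → 11 N (2 s.f., last digit at the 10^0 place).
Difference: 230.2124 N; keep the coarser place, 10^1.
Result: 2.3 × 10^2 N.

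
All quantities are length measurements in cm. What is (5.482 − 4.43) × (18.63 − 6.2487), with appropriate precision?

13.0 cm²

5.482 − 4.43 = 1.052, limited to 2 d.p. → 3 s.f.; 18.63 − 6.2487 = 12.3813, limited to 2 d.p. → 4 s.f.
Carrying full precision, 1.052 × 12.3813 = 13.0251276; keep min(3, 4) = 3 s.f.
Rounded to 3 significant figures: 13.0 cm².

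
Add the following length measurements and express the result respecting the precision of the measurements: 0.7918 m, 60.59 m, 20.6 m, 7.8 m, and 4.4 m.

94.2 m

0.7918 m + 60.59 m + 20.6 m + 7.8 m + 4.4 m = 94.1818 m.
Addition/subtraction keeps the fewest decimal places: 0.7918 → 4 decimal places, 60.59 → 2 decimal places, 20.6 → 1 decimal place, 7.8 → 1 decimal place, 4.4 → 1 decimal place; limit is 1.
Rounded to 1 decimal place: 94.2 m.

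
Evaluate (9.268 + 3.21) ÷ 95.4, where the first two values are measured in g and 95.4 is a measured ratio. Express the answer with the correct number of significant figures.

9.268 g + 3.21 g = 12.478 g; the sum is limited to 2 decimal places (4 s.f.).
Carrying full precision, 12.478 ÷ 95.4 = 0.130796645702… g; 95.4 has 3 s.f., so the result keeps min(4, 3) = 3 s.f.
Rounded to 3 significant figures: 0.131 g.

0.131 g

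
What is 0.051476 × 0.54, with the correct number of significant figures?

0.028

0.051476 × 0.54 = 0.02779704
Multiplication/division keeps the fewest significant figures: 0.051476 → 5 s.f., 0.54 → 2 s.f.; limit is 2.
Rounded to 2 significant figures: 0.028.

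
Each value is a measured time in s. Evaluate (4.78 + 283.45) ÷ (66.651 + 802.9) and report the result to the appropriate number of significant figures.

4.78 + 283.45 = 288.23, limited to 2 d.p. → 5 s.f.; 66.651 + 802.9 = 869.551, limited to 1 d.p. → 4 s.f.
Carrying full precision, 288.23 ÷ 869.551 = 0.331469919533…; keep min(5, 4) = 4 s.f.
Rounded to 4 significant figures: 0.3315.

0.3315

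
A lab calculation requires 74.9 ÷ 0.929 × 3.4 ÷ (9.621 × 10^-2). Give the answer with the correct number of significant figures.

2.8 × 10^3

74.9 ÷ 0.929 × 3.4 ÷ (9.621 × 10^-2) = 2849.21227101…
Multiplication/division keeps the fewest significant figures: 74.9 → 3 s.f., 0.929 → 3 s.f., 3.4 → 2 s.f., 9.621 × 10^-2 → 4 s.f.; limit is 2.
Rounded to 2 significant figures: 2.8 × 10^3.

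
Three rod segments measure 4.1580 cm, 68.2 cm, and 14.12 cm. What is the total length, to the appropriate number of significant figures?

4.1580 cm + 68.2 cm + 14.12 cm = 86.4780 cm.
Addition/subtraction keeps the fewest decimal places: 4.1580 → 4 decimal places, 68.2 → 1 decimal place, 14.12 → 2 decimal places; limit is 1.
Rounded to 1 decimal place: 86.5 cm.

86.5 cm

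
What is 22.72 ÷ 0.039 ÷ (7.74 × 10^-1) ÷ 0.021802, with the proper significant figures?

3.5 × 10^4

22.72 ÷ 0.039 ÷ (7.74 × 10^-1) ÷ 0.021802 = 34522.83273…
Multiplication/division keeps the fewest significant figures: 22.72 → 4 s.f., 0.039 → 2 s.f., 7.74 × 10^-1 → 3 s.f., 0.021802 → 5 s.f.; limit is 2.
Rounded to 2 significant figures: 3.5 × 10^4.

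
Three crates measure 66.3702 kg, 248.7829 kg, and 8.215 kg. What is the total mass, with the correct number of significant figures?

66.3702 kg + 248.7829 kg + 8.215 kg = 323.3681 kg.
Addition/subtraction keeps the fewest decimal places: 66.3702 → 4 decimal places, 248.7829 → 4 decimal places, 8.215 → 3 decimal places; limit is 3.
Rounded to 3 decimal places: 323.368 kg.

323.368 kg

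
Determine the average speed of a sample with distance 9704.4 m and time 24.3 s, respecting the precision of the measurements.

399 m/s

average speed = 9704.4 m ÷ 24.3 s = 399.358024691… m/s.
9704.4 has 5 significant figures; 24.3 has 3.
Division/multiplication keeps the fewest: 3 significant figures.
Rounded: 399 m/s.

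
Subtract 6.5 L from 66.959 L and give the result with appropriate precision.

66.959 L − 6.5 L = 60.459 L.
Addition/subtraction keeps the fewest decimal places: 66.959 → 3 decimal places, 6.5 → 1 decimal place; limit is 1.
Rounded to 1 decimal place: 60.5 L.

60.5 L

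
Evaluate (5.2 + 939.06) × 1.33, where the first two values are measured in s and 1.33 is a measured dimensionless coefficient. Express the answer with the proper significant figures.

5.2 s + 939.06 s = 944.26 s; the sum is limited to 1 decimal place (4 s.f.).
Carrying full precision, 944.26 × 1.33 = 1255.8658 s; 1.33 has 3 s.f., so the result keeps min(4, 3) = 3 s.f.
Rounded to 3 significant figures: 1.26 × 10^3 s.

1.26 × 10^3 s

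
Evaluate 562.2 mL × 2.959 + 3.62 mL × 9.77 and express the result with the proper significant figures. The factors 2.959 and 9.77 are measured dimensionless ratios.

1699 mL

562.2 × 2.959 = 1663.5498 → 1.664 × 10³ mL (4 s.f., last digit at the 10^0 place).
3.62 × 9.77 = 35.3674 → 35.4 mL (3 s.f., last digit at the 10^-1 place).
Sum: 1698.9172 mL; keep the coarser place, 10^0.
Result: 1699 mL.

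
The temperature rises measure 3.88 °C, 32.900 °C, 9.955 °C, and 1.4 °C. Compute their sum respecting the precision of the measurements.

3.88 °C + 32.900 °C + 9.955 °C + 1.4 °C = 48.135 °C.
Addition/subtraction keeps the fewest decimal places: 3.88 → 2 decimal places, 32.900 → 3 decimal places, 9.955 → 3 decimal places, 1.4 → 1 decimal place; limit is 1.
Rounded to 1 decimal place: 48.1 °C.

48.1 °C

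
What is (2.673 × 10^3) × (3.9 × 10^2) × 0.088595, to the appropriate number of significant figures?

9.2 × 10^4

(2.673 × 10^3) × (3.9 × 10^2) × 0.088595 = 92357.62965
Multiplication/division keeps the fewest significant figures: 2.673 × 10^3 → 4 s.f., 3.9 × 10^2 → 2 s.f., 0.088595 → 5 s.f.; limit is 2.
Rounded to 2 significant figures: 9.2 × 10^4.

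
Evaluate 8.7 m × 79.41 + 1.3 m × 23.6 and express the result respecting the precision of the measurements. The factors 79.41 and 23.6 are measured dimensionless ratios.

8.7 × 79.41 = 690.867 → 6.9 × 10^2 m (2 s.f., last digit at the 10^1 place).
1.3 × 23.6 = 30.68 → 31 m (2 s.f., last digit at the 10^0 place).
Sum: 721.547 m; keep the coarser place, 10^1.
Result: 7.2 × 10^2 m.

7.2 × 10^2 m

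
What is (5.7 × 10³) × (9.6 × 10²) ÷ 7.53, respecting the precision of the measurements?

7.3 × 10⁵

(5.7 × 10³) × (9.6 × 10²) ÷ 7.53 = 726693.227092…
Multiplication/division keeps the fewest significant figures: 5.7 × 10³ → 2 s.f., 9.6 × 10² → 2 s.f., 7.53 → 3 s.f.; limit is 2.
Rounded to 2 significant figures: 7.3 × 10⁵.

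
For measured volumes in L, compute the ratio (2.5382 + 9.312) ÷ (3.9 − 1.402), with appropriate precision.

4.7

2.5382 + 9.312 = 11.8502, limited to 3 d.p. → 5 s.f.; 3.9 − 1.402 = 2.498, limited to 1 d.p. → 2 s.f.
Carrying full precision, 11.8502 ÷ 2.498 = 4.74387510008…; keep min(5, 2) = 2 s.f.
Rounded to 2 significant figures: 4.7.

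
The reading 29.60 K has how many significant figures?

29.60: trailing zeros after a decimal point are significant.

4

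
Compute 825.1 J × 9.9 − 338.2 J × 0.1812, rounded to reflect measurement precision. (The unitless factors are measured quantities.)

8.1 × 10³ J

825.1 × 9.9 = 8168.49 → 8.2 × 10³ J (2 s.f., last digit at the 10^2 place).
338.2 × 0.1812 = 61.28184 → 61.28 J (4 s.f., last digit at the 10^-2 place).
Difference: 8107.20816 J; keep the coarser place, 10^2.
Result: 8.1 × 10³ J.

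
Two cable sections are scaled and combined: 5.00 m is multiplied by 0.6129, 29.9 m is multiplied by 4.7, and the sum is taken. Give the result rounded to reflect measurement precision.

1.4 × 10^2 m

5.00 × 0.6129 = 3.0645 → 3.06 m (3 s.f., last digit at the 10^-2 place).
29.9 × 4.7 = 140.53 → 1.4 × 10^2 m (2 s.f., last digit at the 10^1 place).
Sum: 143.5945 m; keep the coarser place, 10^1.
Result: 1.4 × 10^2 m.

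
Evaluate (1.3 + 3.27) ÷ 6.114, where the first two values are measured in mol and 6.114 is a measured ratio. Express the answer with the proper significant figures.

1.3 mol + 3.27 mol = 4.57 mol; the sum is limited to 1 decimal place (2 s.f.).
Carrying full precision, 4.57 ÷ 6.114 = 0.747464834805… mol; 6.114 has 4 s.f., so the result keeps min(2, 4) = 2 s.f.
Rounded to 2 significant figures: 0.75 mol.

0.75 mol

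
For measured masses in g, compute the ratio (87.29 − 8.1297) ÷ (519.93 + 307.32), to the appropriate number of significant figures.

87.29 − 8.1297 = 79.1603, limited to 2 d.p. → 4 s.f.; 519.93 + 307.32 = 827.25, limited to 2 d.p. → 5 s.f.
Carrying full precision, 79.1603 ÷ 827.25 = 0.0956909035963…; keep min(4, 5) = 4 s.f.
Rounded to 4 significant figures: 0.09569.

0.09569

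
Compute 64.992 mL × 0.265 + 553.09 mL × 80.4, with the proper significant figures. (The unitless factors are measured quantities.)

64.992 × 0.265 = 17.22288 → 17.2 mL (3 s.f., last digit at the 10^-1 place).
553.09 × 80.4 = 44468.436 → 4.45 × 10⁴ mL (3 s.f., last digit at the 10^2 place).
Sum: 44485.65888 mL; keep the coarser place, 10^2.
Result: 4.45 × 10⁴ mL.

4.45 × 10⁴ mL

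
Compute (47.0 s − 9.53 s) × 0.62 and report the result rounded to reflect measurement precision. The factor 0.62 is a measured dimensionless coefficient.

23 s

47.0 s − 9.53 s = 37.47 s; the difference is limited to 1 decimal place (3 s.f.).
Carrying full precision, 37.47 × 0.62 = 23.2314 s; 0.62 has 2 s.f., so the result keeps min(3, 2) = 2 s.f.
Rounded to 2 significant figures: 23 s.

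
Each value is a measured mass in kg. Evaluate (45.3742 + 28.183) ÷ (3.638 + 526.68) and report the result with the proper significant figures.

0.13870

45.3742 + 28.183 = 73.5572, limited to 3 d.p. → 5 s.f.; 3.638 + 526.68 = 530.318, limited to 2 d.p. → 5 s.f.
Carrying full precision, 73.5572 ÷ 530.318 = 0.138703947443…; keep min(5, 5) = 5 s.f.
Rounded to 5 significant figures: 0.13870.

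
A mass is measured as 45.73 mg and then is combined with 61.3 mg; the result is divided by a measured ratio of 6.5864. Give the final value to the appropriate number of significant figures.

16.25 mg

45.73 mg + 61.3 mg = 107.03 mg; the sum is limited to 1 decimal place (4 s.f.).
Carrying full precision, 107.03 ÷ 6.5864 = 16.250151828… mg; 6.5864 has 5 s.f., so the result keeps min(4, 5) = 4 s.f.
Rounded to 4 significant figures: 16.25 mg.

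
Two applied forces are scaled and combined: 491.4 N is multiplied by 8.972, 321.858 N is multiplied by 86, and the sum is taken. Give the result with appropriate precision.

3.2 × 10^4 N

491.4 × 8.972 = 4408.8408 → 4409 N (4 s.f., last digit at the 10^0 place).
321.858 × 86 = 27679.788 → 2.8 × 10^4 N (2 s.f., last digit at the 10^3 place).
Sum: 32088.6288 N; keep the coarser place, 10^3.
Result: 3.2 × 10^4 N.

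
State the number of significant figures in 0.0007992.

0.0007992: leading zeros are not significant.

4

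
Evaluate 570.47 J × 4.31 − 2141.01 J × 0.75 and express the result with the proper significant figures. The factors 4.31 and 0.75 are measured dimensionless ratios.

570.47 × 4.31 = 2458.7257 → 2.46 × 10³ J (3 s.f., last digit at the 10^1 place).
2141.01 × 0.75 = 1605.7575 → 1.6 × 10³ J (2 s.f., last digit at the 10^2 place).
Difference: 852.9682 J; keep the coarser place, 10^2.
Result: 9 × 10² J.

9 × 10² J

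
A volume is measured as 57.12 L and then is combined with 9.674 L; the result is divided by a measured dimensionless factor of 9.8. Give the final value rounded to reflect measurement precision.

6.8 L

57.12 L + 9.674 L = 66.794 L; the sum is limited to 2 decimal places (4 s.f.).
Carrying full precision, 66.794 ÷ 9.8 = 6.81571428571… L; 9.8 has 2 s.f., so the result keeps min(4, 2) = 2 s.f.
Rounded to 2 significant figures: 6.8 L.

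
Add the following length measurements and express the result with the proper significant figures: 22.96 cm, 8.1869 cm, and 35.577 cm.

66.72 cm

22.96 cm + 8.1869 cm + 35.577 cm = 66.7239 cm.
Addition/subtraction keeps the fewest decimal places: 22.96 → 2 decimal places, 8.1869 → 4 decimal places, 35.577 → 3 decimal places; limit is 2.
Rounded to 2 decimal places: 66.72 cm.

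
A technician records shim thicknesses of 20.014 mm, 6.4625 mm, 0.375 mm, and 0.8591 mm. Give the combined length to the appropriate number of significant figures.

27.711 mm

20.014 mm + 6.4625 mm + 0.375 mm + 0.8591 mm = 27.7106 mm.
Addition/subtraction keeps the fewest decimal places: 20.014 → 3 decimal places, 6.4625 → 4 decimal places, 0.375 → 3 decimal places, 0.8591 → 4 decimal places; limit is 3.
Rounded to 3 decimal places: 27.711 mm.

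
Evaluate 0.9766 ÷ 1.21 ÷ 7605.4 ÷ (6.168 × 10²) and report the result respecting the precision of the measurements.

0.9766 ÷ 1.21 ÷ 7605.4 ÷ (6.168 × 10²) = 1.72054059603 × 10^-7…
Multiplication/division keeps the fewest significant figures: 0.9766 → 4 s.f., 1.21 → 3 s.f., 7605.4 → 5 s.f., 6.168 × 10² → 4 s.f.; limit is 3.
Rounded to 3 significant figures: 1.72 × 10⁻⁷.

1.72 × 10⁻⁷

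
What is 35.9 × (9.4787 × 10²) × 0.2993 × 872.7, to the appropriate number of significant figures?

8.89 × 10⁶

35.9 × (9.4787 × 10²) × 0.2993 × 872.7 = 8888222.53421…
Multiplication/division keeps the fewest significant figures: 35.9 → 3 s.f., 9.4787 × 10² → 5 s.f., 0.2993 → 4 s.f., 872.7 → 4 s.f.; limit is 3.
Rounded to 3 significant figures: 8.89 × 10⁶.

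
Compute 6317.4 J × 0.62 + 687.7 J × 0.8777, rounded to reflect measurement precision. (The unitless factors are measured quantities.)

4.5 × 10³ J

6317.4 × 0.62 = 3916.788 → 3.9 × 10³ J (2 s.f., last digit at the 10^2 place).
687.7 × 0.8777 = 603.59429 → 603.6 J (4 s.f., last digit at the 10^-1 place).
Sum: 4520.38229 J; keep the coarser place, 10^2.
Result: 4.5 × 10³ J.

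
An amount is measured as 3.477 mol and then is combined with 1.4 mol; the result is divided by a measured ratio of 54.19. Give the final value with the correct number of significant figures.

0.090 mol

3.477 mol + 1.4 mol = 4.877 mol; the sum is limited to 1 decimal place (2 s.f.).
Carrying full precision, 4.877 ÷ 54.19 = 0.0899981546411… mol; 54.19 has 4 s.f., so the result keeps min(2, 4) = 2 s.f.
Rounded to 2 significant figures: 0.090 mol.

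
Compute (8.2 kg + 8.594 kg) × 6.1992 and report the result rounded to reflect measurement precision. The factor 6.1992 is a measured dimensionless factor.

104 kg

8.2 kg + 8.594 kg = 16.794 kg; the sum is limited to 1 decimal place (3 s.f.).
Carrying full precision, 16.794 × 6.1992 = 104.1093648 kg; 6.1992 has 5 s.f., so the result keeps min(3, 5) = 3 s.f.
Rounded to 3 significant figures: 104 kg.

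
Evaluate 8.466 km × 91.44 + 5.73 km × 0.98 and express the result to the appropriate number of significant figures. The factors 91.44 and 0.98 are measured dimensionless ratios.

779.7 km

8.466 × 91.44 = 774.13104 → 774.1 km (4 s.f., last digit at the 10^-1 place).
5.73 × 0.98 = 5.6154 → 5.6 km (2 s.f., last digit at the 10^-1 place).
Sum: 779.74644 km; keep the coarser place, 10^-1.
Result: 779.7 km.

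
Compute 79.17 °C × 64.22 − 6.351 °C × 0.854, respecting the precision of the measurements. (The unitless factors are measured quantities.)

5079 °C

79.17 × 64.22 = 5084.2974 → 5084 °C (4 s.f., last digit at the 10^0 place).
6.351 × 0.854 = 5.423754 → 5.42 °C (3 s.f., last digit at the 10^-2 place).
Difference: 5078.873646 °C; keep the coarser place, 10^0.
Result: 5079 °C.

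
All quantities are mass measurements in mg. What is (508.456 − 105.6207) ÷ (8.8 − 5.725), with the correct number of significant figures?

508.456 − 105.6207 = 402.8353, limited to 3 d.p. → 6 s.f.; 8.8 − 5.725 = 3.075, limited to 1 d.p. → 2 s.f.
Carrying full precision, 402.8353 ÷ 3.075 = 131.003349593…; keep min(6, 2) = 2 s.f.
Rounded to 2 significant figures: 1.3 × 10^2.

1.3 × 10^2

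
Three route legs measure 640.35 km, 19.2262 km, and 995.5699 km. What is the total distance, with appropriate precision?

1655.15 km

640.35 km + 19.2262 km + 995.5699 km = 1655.1461 km.
Addition/subtraction keeps the fewest decimal places: 640.35 → 2 decimal places, 19.2262 → 4 decimal places, 995.5699 → 4 decimal places; limit is 2.
Rounded to 2 decimal places: 1655.15 km.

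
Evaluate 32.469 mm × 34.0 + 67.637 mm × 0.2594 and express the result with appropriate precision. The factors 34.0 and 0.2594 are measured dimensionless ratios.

32.469 × 34.0 = 1103.946 → 1.10 × 10^3 mm (3 s.f., last digit at the 10^1 place).
67.637 × 0.2594 = 17.5450378 → 17.55 mm (4 s.f., last digit at the 10^-2 place).
Sum: 1121.4910378 mm; keep the coarser place, 10^1.
Result: 1.12 × 10^3 mm.

1.12 × 10^3 mm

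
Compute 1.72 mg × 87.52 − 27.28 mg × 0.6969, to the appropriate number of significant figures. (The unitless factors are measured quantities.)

1.72 × 87.52 = 150.5344 → 151 mg (3 s.f., last digit at the 10^0 place).
27.28 × 0.6969 = 19.011432 → 19.01 mg (4 s.f., last digit at the 10^-2 place).
Difference: 131.522968 mg; keep the coarser place, 10^0.
Result: 1.32 × 10² mg.

1.32 × 10² mg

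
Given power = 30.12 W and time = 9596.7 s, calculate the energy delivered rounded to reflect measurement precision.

2.891 × 10^5 J

energy delivered = 30.12 W × 9596.7 s = 289052.604 J.
30.12 has 4 significant figures; 9596.7 has 5.
Division/multiplication keeps the fewest: 4 significant figures.
Rounded: 2.891 × 10^5 J.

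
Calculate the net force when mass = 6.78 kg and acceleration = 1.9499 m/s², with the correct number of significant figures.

13.2 N

net force = 6.78 kg × 1.9499 m/s² = 13.220322 N.
6.78 has 3 significant figures; 1.9499 has 5.
Division/multiplication keeps the fewest: 3 significant figures.
Rounded: 13.2 N.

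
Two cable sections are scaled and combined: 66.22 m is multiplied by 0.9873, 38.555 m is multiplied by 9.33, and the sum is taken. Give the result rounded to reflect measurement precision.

66.22 × 0.9873 = 65.379006 → 65.38 m (4 s.f., last digit at the 10^-2 place).
38.555 × 9.33 = 359.71815 → 3.60 × 10² m (3 s.f., last digit at the 10^0 place).
Sum: 425.097156 m; keep the coarser place, 10^0.
Result: 425 m.

425 m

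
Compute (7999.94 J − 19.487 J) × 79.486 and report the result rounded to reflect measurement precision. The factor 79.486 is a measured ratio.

7999.94 J − 19.487 J = 7980.453 J; the difference is limited to 2 decimal places (6 s.f.).
Carrying full precision, 7980.453 × 79.486 = 634334.287158 J; 79.486 has 5 s.f., so the result keeps min(6, 5) = 5 s.f.
Rounded to 5 significant figures: 6.3433 × 10⁵ J.

6.3433 × 10⁵ J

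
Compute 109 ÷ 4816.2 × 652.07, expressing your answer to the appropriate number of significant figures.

109 ÷ 4816.2 × 652.07 = 14.7576159628…
Multiplication/division keeps the fewest significant figures: 109 → 3 s.f., 4816.2 → 5 s.f., 652.07 → 5 s.f.; limit is 3.
Rounded to 3 significant figures: 14.8.

14.8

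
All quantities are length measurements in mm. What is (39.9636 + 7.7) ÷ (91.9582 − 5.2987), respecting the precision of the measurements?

39.9636 + 7.7 = 47.6636, limited to 1 d.p. → 3 s.f.; 91.9582 − 5.2987 = 86.6595, limited to 4 d.p. → 6 s.f.
Carrying full precision, 47.6636 ÷ 86.6595 = 0.550010096989…; keep min(3, 6) = 3 s.f.
Rounded to 3 significant figures: 0.550.

0.550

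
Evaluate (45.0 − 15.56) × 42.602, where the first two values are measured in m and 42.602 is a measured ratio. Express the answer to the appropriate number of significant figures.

45.0 m − 15.56 m = 29.44 m; the difference is limited to 1 decimal place (3 s.f.).
Carrying full precision, 29.44 × 42.602 = 1254.20288 m; 42.602 has 5 s.f., so the result keeps min(3, 5) = 3 s.f.
Rounded to 3 significant figures: 1.25 × 10³ m.

1.25 × 10³ m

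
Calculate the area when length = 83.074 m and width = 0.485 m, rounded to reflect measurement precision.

area = 83.074 m × 0.485 m = 40.29089 m².
83.074 has 5 significant figures; 0.485 has 3.
Division/multiplication keeps the fewest: 3 significant figures.
Rounded: 40.3 m².

40.3 m²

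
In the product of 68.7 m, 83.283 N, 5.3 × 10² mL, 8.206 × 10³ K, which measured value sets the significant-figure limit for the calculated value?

5.3 × 10² mL

68.7 m → 3 s.f.; 83.283 N → 5 s.f.; 5.3 × 10² mL → 2 s.f.; 8.206 × 10³ K → 4 s.f.
The fewest is 2 significant figures, from 5.3 × 10² mL.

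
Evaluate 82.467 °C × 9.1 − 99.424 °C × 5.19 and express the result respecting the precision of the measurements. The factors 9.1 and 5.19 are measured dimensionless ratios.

82.467 × 9.1 = 750.4497 → 7.5 × 10² °C (2 s.f., last digit at the 10^1 place).
99.424 × 5.19 = 516.01056 → 5.16 × 10² °C (3 s.f., last digit at the 10^0 place).
Difference: 234.43914 °C; keep the coarser place, 10^1.
Result: 2.3 × 10² °C.

2.3 × 10² °C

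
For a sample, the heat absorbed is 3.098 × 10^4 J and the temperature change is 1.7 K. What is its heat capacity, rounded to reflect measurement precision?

heat capacity = 3.098 × 10^4 J ÷ 1.7 K = 18223.5294118… J/K.
3.098 × 10^4 has 4 significant figures; 1.7 has 2.
Division/multiplication keeps the fewest: 2 significant figures.
Rounded: 1.8 × 10^4 J/K.

1.8 × 10^4 J/K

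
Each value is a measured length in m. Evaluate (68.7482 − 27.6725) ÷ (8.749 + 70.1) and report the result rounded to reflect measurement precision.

0.521

68.7482 − 27.6725 = 41.0757, limited to 4 d.p. → 6 s.f.; 8.749 + 70.1 = 78.849, limited to 1 d.p. → 3 s.f.
Carrying full precision, 41.0757 ÷ 78.849 = 0.520941292851…; keep min(6, 3) = 3 s.f.
Rounded to 3 significant figures: 0.521.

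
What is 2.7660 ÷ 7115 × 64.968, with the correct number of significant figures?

0.02526

2.7660 ÷ 7115 × 64.968 = 0.025256709487…
Multiplication/division keeps the fewest significant figures: 2.7660 → 5 s.f., 7115 → 4 s.f., 64.968 → 5 s.f.; limit is 4.
Rounded to 4 significant figures: 0.02526.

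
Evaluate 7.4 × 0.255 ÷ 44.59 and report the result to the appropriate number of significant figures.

0.042

7.4 × 0.255 ÷ 44.59 = 0.0423189055842…
Multiplication/division keeps the fewest significant figures: 7.4 → 2 s.f., 0.255 → 3 s.f., 44.59 → 4 s.f.; limit is 2.
Rounded to 2 significant figures: 0.042.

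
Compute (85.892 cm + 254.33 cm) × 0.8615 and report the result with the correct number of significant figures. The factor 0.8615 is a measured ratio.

85.892 cm + 254.33 cm = 340.222 cm; the sum is limited to 2 decimal places (5 s.f.).
Carrying full precision, 340.222 × 0.8615 = 293.101253 cm; 0.8615 has 4 s.f., so the result keeps min(5, 4) = 4 s.f.
Rounded to 4 significant figures: 293.1 cm.

293.1 cm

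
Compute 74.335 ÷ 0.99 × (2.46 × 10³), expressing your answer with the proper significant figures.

1.8 × 10⁵

74.335 ÷ 0.99 × (2.46 × 10³) = 184711.212121…
Multiplication/division keeps the fewest significant figures: 74.335 → 5 s.f., 0.99 → 2 s.f., 2.46 × 10³ → 3 s.f.; limit is 2.
Rounded to 2 significant figures: 1.8 × 10⁵.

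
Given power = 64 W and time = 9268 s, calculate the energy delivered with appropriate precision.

energy delivered = 64 W × 9268 s = 593152 J.
64 has 2 significant figures; 9268 has 4.
Division/multiplication keeps the fewest: 2 significant figures.
Rounded: 5.9 × 10^5 J.

5.9 × 10^5 J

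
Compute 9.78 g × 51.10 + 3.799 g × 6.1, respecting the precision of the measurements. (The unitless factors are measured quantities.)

523 g

9.78 × 51.10 = 499.758 → 500. g (3 s.f., last digit at the 10^0 place).
3.799 × 6.1 = 23.1739 → 23 g (2 s.f., last digit at the 10^0 place).
Sum: 522.9319 g; keep the coarser place, 10^0.
Result: 523 g.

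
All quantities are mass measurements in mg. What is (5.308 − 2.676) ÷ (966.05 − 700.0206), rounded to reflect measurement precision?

5.308 − 2.676 = 2.632, limited to 3 d.p. → 4 s.f.; 966.05 − 700.0206 = 266.0294, limited to 2 d.p. → 5 s.f.
Carrying full precision, 2.632 ÷ 266.0294 = 0.00989364333416…; keep min(4, 5) = 4 s.f.
Rounded to 4 significant figures: 9.894 × 10⁻³.

9.894 × 10⁻³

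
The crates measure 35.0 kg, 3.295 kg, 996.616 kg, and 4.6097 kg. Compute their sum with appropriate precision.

35.0 kg + 3.295 kg + 996.616 kg + 4.6097 kg = 1039.5207 kg.
Addition/subtraction keeps the fewest decimal places: 35.0 → 1 decimal place, 3.295 → 3 decimal places, 996.616 → 3 decimal places, 4.6097 → 4 decimal places; limit is 1.
Rounded to 1 decimal place: 1039.5 kg.

1039.5 kg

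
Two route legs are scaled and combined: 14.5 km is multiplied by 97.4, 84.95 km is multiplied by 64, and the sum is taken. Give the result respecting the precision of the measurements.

6.8 × 10³ km

14.5 × 97.4 = 1412.3 → 1.41 × 10³ km (3 s.f., last digit at the 10^1 place).
84.95 × 64 = 5436.8 → 5.4 × 10³ km (2 s.f., last digit at the 10^2 place).
Sum: 6849.1 km; keep the coarser place, 10^2.
Result: 6.8 × 10³ km.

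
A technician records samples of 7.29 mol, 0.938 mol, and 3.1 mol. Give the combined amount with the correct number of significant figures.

7.29 mol + 0.938 mol + 3.1 mol = 11.328 mol.
Addition/subtraction keeps the fewest decimal places: 7.29 → 2 decimal places, 0.938 → 3 decimal places, 3.1 → 1 decimal place; limit is 1.
Rounded to 1 decimal place: 11.3 mol.

11.3 mol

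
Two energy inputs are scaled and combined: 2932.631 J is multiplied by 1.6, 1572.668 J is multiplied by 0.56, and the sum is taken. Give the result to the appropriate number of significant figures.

5.6 × 10^3 J

2932.631 × 1.6 = 4692.2096 → 4.7 × 10^3 J (2 s.f., last digit at the 10^2 place).
1572.668 × 0.56 = 880.69408 → 8.8 × 10^2 J (2 s.f., last digit at the 10^1 place).
Sum: 5572.90368 J; keep the coarser place, 10^2.
Result: 5.6 × 10^3 J.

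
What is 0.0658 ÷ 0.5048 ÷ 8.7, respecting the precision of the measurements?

0.015

0.0658 ÷ 0.5048 ÷ 8.7 = 0.0149826037853…
Multiplication/division keeps the fewest significant figures: 0.0658 → 3 s.f., 0.5048 → 4 s.f., 8.7 → 2 s.f.; limit is 2.
Rounded to 2 significant figures: 0.015.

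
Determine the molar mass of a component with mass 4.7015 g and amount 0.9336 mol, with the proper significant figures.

5.036 g/mol

molar mass = 4.7015 g ÷ 0.9336 mol = 5.03588260497… g/mol.
4.7015 has 5 significant figures; 0.9336 has 4.
Division/multiplication keeps the fewest: 4 significant figures.
Rounded: 5.036 g/mol.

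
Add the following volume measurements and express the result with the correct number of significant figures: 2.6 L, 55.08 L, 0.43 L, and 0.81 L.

2.6 L + 55.08 L + 0.43 L + 0.81 L = 58.92 L.
Addition/subtraction keeps the fewest decimal places: 2.6 → 1 decimal place, 55.08 → 2 decimal places, 0.43 → 2 decimal places, 0.81 → 2 decimal places; limit is 1.
Rounded to 1 decimal place: 58.9 L.

58.9 L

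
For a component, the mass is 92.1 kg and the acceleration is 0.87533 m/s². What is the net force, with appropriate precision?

net force = 92.1 kg × 0.87533 m/s² = 80.617893 N.
92.1 has 3 significant figures; 0.87533 has 5.
Division/multiplication keeps the fewest: 3 significant figures.
Rounded: 80.6 N.

80.6 N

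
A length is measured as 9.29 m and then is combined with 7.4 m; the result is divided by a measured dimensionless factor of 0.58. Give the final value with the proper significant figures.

29 m

9.29 m + 7.4 m = 16.69 m; the sum is limited to 1 decimal place (3 s.f.).
Carrying full precision, 16.69 ÷ 0.58 = 28.775862069… m; 0.58 has 2 s.f., so the result keeps min(3, 2) = 2 s.f.
Rounded to 2 significant figures: 29 m.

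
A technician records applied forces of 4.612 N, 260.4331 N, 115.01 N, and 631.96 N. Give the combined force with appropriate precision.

1.01202 × 10³ N

4.612 N + 260.4331 N + 115.01 N + 631.96 N = 1012.0151 N.
Addition/subtraction keeps the fewest decimal places: 4.612 → 3 decimal places, 260.4331 → 4 decimal places, 115.01 → 2 decimal places, 631.96 → 2 decimal places; limit is 2.
Rounded to 2 decimal places: 1.01202 × 10³ N.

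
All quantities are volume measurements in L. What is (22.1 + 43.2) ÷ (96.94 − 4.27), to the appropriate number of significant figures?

22.1 + 43.2 = 65.3, limited to 1 d.p. → 3 s.f.; 96.94 − 4.27 = 92.67, limited to 2 d.p. → 4 s.f.
Carrying full precision, 65.3 ÷ 92.67 = 0.704650911838…; keep min(3, 4) = 3 s.f.
Rounded to 3 significant figures: 0.705.

0.705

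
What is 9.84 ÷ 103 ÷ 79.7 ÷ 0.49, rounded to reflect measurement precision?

9.84 ÷ 103 ÷ 79.7 ÷ 0.49 = 0.00244626483452…
Multiplication/division keeps the fewest significant figures: 9.84 → 3 s.f., 103 → 3 s.f., 79.7 → 3 s.f., 0.49 → 2 s.f.; limit is 2.
Rounded to 2 significant figures: 0.0024.

0.0024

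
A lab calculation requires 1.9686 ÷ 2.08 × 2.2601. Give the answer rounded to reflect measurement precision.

1.9686 ÷ 2.08 × 2.2601 = 2.13905425962…
Multiplication/division keeps the fewest significant figures: 1.9686 → 5 s.f., 2.08 → 3 s.f., 2.2601 → 5 s.f.; limit is 3.
Rounded to 3 significant figures: 2.14.

2.14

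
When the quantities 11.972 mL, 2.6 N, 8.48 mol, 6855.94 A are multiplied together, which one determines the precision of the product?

11.972 mL → 5 s.f.; 2.6 N → 2 s.f.; 8.48 mol → 3 s.f.; 6855.94 A → 6 s.f.
The fewest is 2 significant figures, from 2.6 N.

2.6 N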